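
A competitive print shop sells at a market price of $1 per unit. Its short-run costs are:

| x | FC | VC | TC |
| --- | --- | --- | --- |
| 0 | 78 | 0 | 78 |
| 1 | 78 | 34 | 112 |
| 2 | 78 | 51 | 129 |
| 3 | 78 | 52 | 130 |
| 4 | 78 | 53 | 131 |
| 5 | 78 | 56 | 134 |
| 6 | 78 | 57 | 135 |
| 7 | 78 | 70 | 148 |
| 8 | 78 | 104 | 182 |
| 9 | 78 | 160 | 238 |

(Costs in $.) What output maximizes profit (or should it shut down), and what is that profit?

Tabulate TR − TC: x=0: -78; x=1: -111; x=2: -127; x=3: -127; x=4: -127; x=5: -129; x=6: -129; x=7: -141; x=8: -174; x=9: -229.
Profit is highest at x = 0. Equivalently, the lowest AVC in the table is 57/6 ≈ $9.50 at x = 6, and P = $1 falls below it — price never covers variable cost, so the firm shuts down and loses only its fixed cost.

x = 0 (shut down); profit = -$78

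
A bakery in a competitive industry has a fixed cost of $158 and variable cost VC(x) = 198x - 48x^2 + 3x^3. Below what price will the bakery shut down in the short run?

The shutdown price is the minimum of AVC. VC = 198x - 48x^2 + 3x^3, so AVC = 198 - 48x + 3x^2.
dAVC/dx = -48 + 6x = 0 gives x = 8. min AVC = 198 - 48·8 + 3·8^2 = 6.
The firm shuts down for any P below $6.

$6 per unit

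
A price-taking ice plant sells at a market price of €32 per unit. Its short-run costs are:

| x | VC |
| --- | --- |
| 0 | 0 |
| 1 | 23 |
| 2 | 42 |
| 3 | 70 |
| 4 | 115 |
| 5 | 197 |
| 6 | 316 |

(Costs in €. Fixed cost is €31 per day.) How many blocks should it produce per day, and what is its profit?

x = 3; profit = -€5

Compute π = P·x − TC at each output: x=0: -31; x=1: -22; x=2: -9; x=3: -5; x=4: -18; x=5: -68; x=6: -155.
Profit is maximized at x = 3. AVC there is 70/3 = €23.33 ≤ P, so producing beats shutting down (which would give -€31).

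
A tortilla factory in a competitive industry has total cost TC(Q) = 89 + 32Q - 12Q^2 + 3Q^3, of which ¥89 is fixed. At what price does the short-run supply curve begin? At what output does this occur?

The shutdown price is the minimum of AVC. VC = 32Q - 12Q^2 + 3Q^3, so AVC = 32 - 12Q + 3Q^2.
At the minimum of AVC, MC = AVC. MC = 32 - 24Q + 9Q^2; setting MC = AVC gives 6Q^2 - 12Q = 0, so Q = 2. min AVC = 20.
So the shutdown price is ¥20.

¥20 per unit, at Q = 2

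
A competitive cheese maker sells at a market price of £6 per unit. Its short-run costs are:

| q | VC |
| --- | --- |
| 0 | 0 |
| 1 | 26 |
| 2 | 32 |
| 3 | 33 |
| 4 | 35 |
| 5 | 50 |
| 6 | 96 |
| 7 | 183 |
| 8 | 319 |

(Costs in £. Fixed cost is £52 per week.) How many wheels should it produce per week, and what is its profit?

Compute π = P·q − TC at each output: q=0: -52; q=1: -72; q=2: -72; q=3: -67; q=4: -63; q=5: -72; q=6: -112; q=7: -193; q=8: -323.
Profit is highest at q = 0. Equivalently, the lowest AVC in the table is 35/4 ≈ £8.75 at q = 4, and P = £6 falls below it — price never covers variable cost, so the firm shuts down and loses only its fixed cost.

q = 0 (shut down); profit = -£52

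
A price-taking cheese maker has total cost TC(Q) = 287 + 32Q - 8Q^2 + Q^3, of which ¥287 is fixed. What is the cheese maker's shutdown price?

¥16 per unit

Short-run supply begins at min AVC. From VC = 32Q - 8Q^2 + Q^3, AVC = 32 - 8Q + Q^2.
dAVC/dQ = -8 + 2Q = 0 gives Q = 4. min AVC = 32 - 8·4 + 4^2 = 16.
For P < ¥16 the firm produces nothing.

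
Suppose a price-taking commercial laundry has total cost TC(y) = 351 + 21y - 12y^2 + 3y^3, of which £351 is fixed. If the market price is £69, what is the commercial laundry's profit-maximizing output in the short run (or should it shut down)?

Produce at y = 4

Strip out fixed cost: VC = 21y - 12y^2 + 3y^3. Then AVC = 21 - 12y + 3y^2 and MC = 21 - 24y + 9y^2.
AVC hits its minimum where MC = AVC, at y = 2, giving min AVC = 21 - 12·2 + 3·2^2 = £9.
Since P = £69 ≥ min AVC = £9, price covers variable cost and the firm should produce.
P = MC gives -48 - 24y + 9y^2 = 0, with roots -4/3 and 4. Take the larger (rising MC): y* = 4.
Check: AVC at y = 4 is £21 ≤ P, so revenue covers variable cost.
Profit = P·y − TC = 69·4 − 435 = -£159, a loss, but smaller than the £351 fixed cost the firm would lose by shutting down.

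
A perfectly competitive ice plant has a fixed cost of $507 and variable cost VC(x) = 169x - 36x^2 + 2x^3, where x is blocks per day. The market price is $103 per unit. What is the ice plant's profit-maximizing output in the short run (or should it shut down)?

From TC, MC = TC'(x) = 169 - 72x + 6x^2 and AVC = VC/x = 169 - 36x + 2x^2.
The AVC parabola has its vertex at x = 36/4 = 9, where AVC = 169 - 36·9 + 2·9^2 = $7.
P = $103 exceeds min AVC = $7, so the firm stays open.
Set P = MC: 103 = 169 - 72x + 6x^2 → 66 - 72x + 6x^2 = 0. The roots are x = 1 and x = 11; the profit-maximizing output is on the rising part of MC, so x* = 11.
Check: AVC at x = 11 is $15 ≤ P, so revenue covers variable cost.
Profit = P·x − TC = 103·11 − 672 = $461.

Produce at x = 11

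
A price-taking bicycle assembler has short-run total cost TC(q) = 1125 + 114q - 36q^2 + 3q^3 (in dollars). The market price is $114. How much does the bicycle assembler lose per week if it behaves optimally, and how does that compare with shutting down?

AVC = 114 - 36q + 3q^2; min AVC = $6 at q = 6. Since P = $114 ≥ min AVC, the firm produces.
MC = 114 - 72q + 9q^2. Setting P = MC and taking the root on the rising branch gives q* = 8.
TR = 114·8 = 912. TC = 1125 + 144 = 1269. Profit = 912 − 1269 = -$357.
Shutting down would mean losing the fixed cost of $1125, so operating at a loss of $357 is better by $768.

Profit = -$357 at q = 8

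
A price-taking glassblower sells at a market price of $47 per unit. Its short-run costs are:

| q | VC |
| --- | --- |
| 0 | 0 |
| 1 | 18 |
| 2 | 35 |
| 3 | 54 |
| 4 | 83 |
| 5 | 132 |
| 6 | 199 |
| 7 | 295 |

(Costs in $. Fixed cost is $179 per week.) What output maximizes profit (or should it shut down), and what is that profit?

q = 4; profit = -$74

Compute π = P·q − TC at each output: q=0: -179; q=1: -150; q=2: -120; q=3: -92; q=4: -74; q=5: -76; q=6: -96; q=7: -145.
Profit is maximized at q = 4. AVC there is 83/4 = $20.75 ≤ P, so producing beats shutting down (which would give -$179).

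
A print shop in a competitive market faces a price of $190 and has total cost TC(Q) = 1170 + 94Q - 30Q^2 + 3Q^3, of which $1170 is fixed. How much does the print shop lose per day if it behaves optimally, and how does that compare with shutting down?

Profit = -$18 at Q = 8

AVC = 94 - 30Q + 3Q^2; min AVC = $19 at Q = 5. Since P = $190 ≥ min AVC, the firm produces.
MC = 94 - 60Q + 9Q^2. Setting P = MC and taking the root on the rising branch gives Q* = 8.
TR = 190·8 = 1520. TC = 1170 + 368 = 1538. Profit = 1520 − 1538 = -$18.
By producing, the firm covers all variable cost plus $1152 of fixed cost; shutting down would lose the full $1170.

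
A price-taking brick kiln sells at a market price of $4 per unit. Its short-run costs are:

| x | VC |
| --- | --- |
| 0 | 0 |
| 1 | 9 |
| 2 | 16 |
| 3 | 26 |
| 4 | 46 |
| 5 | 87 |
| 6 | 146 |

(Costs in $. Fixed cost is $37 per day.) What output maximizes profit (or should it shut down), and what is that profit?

x = 0 (shut down); profit = -$37

Compute π = P·x − TC at each output: x=0: -37; x=1: -42; x=2: -45; x=3: -51; x=4: -67; x=5: -104; x=6: -159.
Profit is highest at x = 0. Equivalently, the lowest AVC in the table is 16/2 ≈ $8 at x = 2, and P = $4 falls below it — price never covers variable cost, so the firm shuts down and loses only its fixed cost.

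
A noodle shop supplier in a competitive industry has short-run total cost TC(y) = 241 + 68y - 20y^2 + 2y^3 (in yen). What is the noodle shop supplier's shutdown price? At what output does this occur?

¥18 per unit, at y = 5

Short-run supply begins at min AVC. From VC = 68y - 20y^2 + 2y^3, AVC = 68 - 20y + 2y^2.
At the minimum of AVC, MC = AVC. MC = 68 - 40y + 6y^2; setting MC = AVC gives 4y^2 - 20y = 0, so y = 5. min AVC = 18.
So the shutdown price is ¥18.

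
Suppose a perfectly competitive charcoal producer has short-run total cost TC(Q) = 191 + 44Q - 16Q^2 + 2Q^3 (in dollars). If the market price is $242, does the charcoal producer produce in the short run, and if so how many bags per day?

Variable cost is VC = 44Q - 16Q^2 + 2Q^3, so AVC = VC/Q = 44 - 16Q + 2Q^2 and MC = dTC/dQ = 44 - 32Q + 6Q^2.
The AVC parabola has its vertex at Q = 16/4 = 4, where AVC = 44 - 16·4 + 2·4^2 = $12.
Since P = $242 ≥ min AVC = $12, price covers variable cost and the firm should produce.
P = MC gives -198 - 32Q + 6Q^2 = 0, with roots -11/3 and 9. Take the larger (rising MC): Q* = 9.
Check: AVC at Q = 9 is $62 ≤ P, so revenue covers variable cost.
Profit = P·Q − TC = 242·9 − 749 = $1429.

Produce at Q = 9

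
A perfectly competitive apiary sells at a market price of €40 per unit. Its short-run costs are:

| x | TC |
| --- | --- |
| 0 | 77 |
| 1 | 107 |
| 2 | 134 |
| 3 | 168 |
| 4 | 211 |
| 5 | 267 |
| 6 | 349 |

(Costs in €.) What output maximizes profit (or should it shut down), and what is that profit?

x = 3; profit = -€48

Profit at each row (π = 40x − TC): x=0: -77; x=1: -67; x=2: -54; x=3: -48; x=4: -51; x=5: -67; x=6: -109.
Profit is maximized at x = 3. AVC there is 91/3 = €30.33 ≤ P, so producing beats shutting down (which would give -€77).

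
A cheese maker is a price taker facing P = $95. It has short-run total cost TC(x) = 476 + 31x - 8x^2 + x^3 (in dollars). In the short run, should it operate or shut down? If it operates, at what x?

Variable cost is VC = 31x - 8x^2 + x^3, so AVC = VC/x = 31 - 8x + x^2 and MC = dTC/dx = 31 - 16x + 3x^2.
AVC hits its minimum where MC = AVC, at x = 4, giving min AVC = 31 - 8·4 + 4^2 = $15.
P = $95 exceeds min AVC = $15, so the firm stays open.
Set P = MC: 95 = 31 - 16x + 3x^2 → -64 - 16x + 3x^2 = 0. The roots are x = -8/3 and x = 8; the profit-maximizing output is on the rising part of MC, so x* = 8.
Check: AVC at x = 8 is $31 ≤ P, so revenue covers variable cost.
Profit = P·x − TC = 95·8 − 724 = $36.

Produce at x = 8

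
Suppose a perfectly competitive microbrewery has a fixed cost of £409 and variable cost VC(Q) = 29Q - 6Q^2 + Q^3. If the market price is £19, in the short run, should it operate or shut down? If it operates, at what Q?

Shut down

Strip out fixed cost: VC = 29Q - 6Q^2 + Q^3. Then AVC = 29 - 6Q + Q^2 and MC = 29 - 12Q + 3Q^2.
AVC is minimized where dAVC/dQ = -6 + 2Q = 0, at Q = 3; min AVC = 29 - 6·3 + 3^2 = £20.
P = £19 lies below min AVC = £20; no output level covers variable cost.
Shutting down limits the loss to fixed cost, £409.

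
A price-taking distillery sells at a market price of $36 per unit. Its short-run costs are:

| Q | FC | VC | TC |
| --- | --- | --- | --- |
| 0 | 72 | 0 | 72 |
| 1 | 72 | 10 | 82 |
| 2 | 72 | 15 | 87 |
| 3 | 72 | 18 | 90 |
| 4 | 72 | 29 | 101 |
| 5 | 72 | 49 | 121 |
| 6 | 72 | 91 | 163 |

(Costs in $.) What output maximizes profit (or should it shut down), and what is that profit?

Compute π = P·Q − TC at each output: Q=0: -72; Q=1: -46; Q=2: -15; Q=3: 18; Q=4: 43; Q=5: 59; Q=6: 53.
Profit is maximized at Q = 5. AVC there is 49/5 = $9.80 ≤ P, so producing beats shutting down (which would give -$72).

Q = 5; profit = $59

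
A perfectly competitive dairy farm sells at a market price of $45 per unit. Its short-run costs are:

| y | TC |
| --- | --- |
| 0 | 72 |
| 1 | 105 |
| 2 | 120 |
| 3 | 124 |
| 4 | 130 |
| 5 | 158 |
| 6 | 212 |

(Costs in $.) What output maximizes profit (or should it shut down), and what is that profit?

y = 5; profit = $67

Tabulate TR − TC: y=0: -72; y=1: -60; y=2: -30; y=3: 11; y=4: 50; y=5: 67; y=6: 58.
Profit is maximized at y = 5. AVC there is 86/5 = $17.20 ≤ P, so producing beats shutting down (which would give -$72).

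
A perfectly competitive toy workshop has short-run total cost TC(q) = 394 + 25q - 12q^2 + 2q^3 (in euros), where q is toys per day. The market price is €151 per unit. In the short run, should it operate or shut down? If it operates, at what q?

Produce at q = 7

Strip out fixed cost: VC = 25q - 12q^2 + 2q^3. Then AVC = 25 - 12q + 2q^2 and MC = 25 - 24q + 6q^2.
AVC hits its minimum where MC = AVC, at q = 3, giving min AVC = 25 - 12·3 + 2·3^2 = €7.
Because €151 ≥ €7, revenue can cover variable cost; the firm operates.
Solving P = MC: -126 - 24q + 6q^2 = 0 ⇒ q = -3 or 7. On the upward-sloping branch, q* = 7.
Check: AVC at q = 7 is €39 ≤ P, so revenue covers variable cost.
Profit = P·q − TC = 151·7 − 667 = €390.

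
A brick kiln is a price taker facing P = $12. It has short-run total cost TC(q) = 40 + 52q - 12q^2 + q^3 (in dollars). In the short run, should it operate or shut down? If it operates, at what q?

Variable cost is VC = 52q - 12q^2 + q^3, so AVC = VC/q = 52 - 12q + q^2 and MC = dTC/dq = 52 - 24q + 3q^2.
AVC is minimized where dAVC/dq = -12 + 2q = 0, at q = 6; min AVC = 52 - 12·6 + 6^2 = $16.
Since P = $12 < min AVC = $16, price fails to cover variable cost at any output.
The firm minimizes its loss by shutting down and losing only its fixed cost of $40.

Shut down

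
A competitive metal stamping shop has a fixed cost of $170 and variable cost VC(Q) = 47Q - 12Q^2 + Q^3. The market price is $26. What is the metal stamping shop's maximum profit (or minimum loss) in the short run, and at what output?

AVC = 47 - 12Q + Q^2 has its minimum $11 at Q = 6; price $26 clears that bar, so the firm operates.
MC = 47 - 24Q + 3Q^2. Setting P = MC and taking the root on the rising branch gives Q* = 7.
TR = 26·7 = 182. TC = 170 + 84 = 254. Profit = 182 − 254 = -$72.
Shutting down would mean losing the fixed cost of $170, so operating at a loss of $72 is better by $98.

Profit = -$72 at Q = 7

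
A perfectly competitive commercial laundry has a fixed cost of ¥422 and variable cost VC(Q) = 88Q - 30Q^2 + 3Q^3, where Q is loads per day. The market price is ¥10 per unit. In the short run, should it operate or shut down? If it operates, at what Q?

Strip out fixed cost: VC = 88Q - 30Q^2 + 3Q^3. Then AVC = 88 - 30Q + 3Q^2 and MC = 88 - 60Q + 9Q^2.
AVC is minimized where dAVC/dQ = -30 + 6Q = 0, at Q = 5; min AVC = 88 - 30·5 + 3·5^2 = ¥13.
P = ¥10 lies below min AVC = ¥13; no output level covers variable cost.
Shutting down limits the loss to fixed cost, ¥422.

Shut down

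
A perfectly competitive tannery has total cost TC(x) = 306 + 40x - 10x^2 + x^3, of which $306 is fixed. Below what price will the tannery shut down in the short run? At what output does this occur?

$15 per unit, at x = 5

The shutdown price is the minimum of AVC. VC = 40x - 10x^2 + x^3, so AVC = 40 - 10x + x^2.
dAVC/dx = -10 + 2x = 0 gives x = 5. min AVC = 40 - 10·5 + 5^2 = 15.
For P < $15 the firm produces nothing.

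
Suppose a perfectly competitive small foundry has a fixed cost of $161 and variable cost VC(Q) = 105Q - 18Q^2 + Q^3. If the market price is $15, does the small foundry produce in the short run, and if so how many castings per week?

Shut down

From TC, MC = TC'(Q) = 105 - 36Q + 3Q^2 and AVC = VC/Q = 105 - 18Q + Q^2.
AVC hits its minimum where MC = AVC, at Q = 9, giving min AVC = 105 - 18·9 + 9^2 = $24.
Since P = $15 < min AVC = $24, price fails to cover variable cost at any output.
Shutting down limits the loss to fixed cost, $161.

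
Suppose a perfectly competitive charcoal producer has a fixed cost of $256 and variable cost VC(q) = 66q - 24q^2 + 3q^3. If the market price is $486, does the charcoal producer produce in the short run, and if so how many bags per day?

Produce at q = 10

Strip out fixed cost: VC = 66q - 24q^2 + 3q^3. Then AVC = 66 - 24q + 3q^2 and MC = 66 - 48q + 9q^2.
The AVC parabola has its vertex at q = 24/6 = 4, where AVC = 66 - 24·4 + 3·4^2 = $18.
P = $486 exceeds min AVC = $18, so the firm stays open.
Solving P = MC: -420 - 48q + 9q^2 = 0 ⇒ q = -14/3 or 10. On the upward-sloping branch, q* = 10.
Check: AVC at q = 10 is $126 ≤ P, so revenue covers variable cost.
Profit = P·q − TC = 486·10 − 1516 = $3344.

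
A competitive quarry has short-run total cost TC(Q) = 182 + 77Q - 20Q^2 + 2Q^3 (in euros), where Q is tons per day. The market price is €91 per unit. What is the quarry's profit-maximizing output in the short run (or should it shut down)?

From TC, MC = TC'(Q) = 77 - 40Q + 6Q^2 and AVC = VC/Q = 77 - 20Q + 2Q^2.
The AVC parabola has its vertex at Q = 20/4 = 5, where AVC = 77 - 20·5 + 2·5^2 = €27.
P = €91 exceeds min AVC = €27, so the firm stays open.
Solving P = MC: -14 - 40Q + 6Q^2 = 0 ⇒ Q = -1/3 or 7. On the upward-sloping branch, Q* = 7.
Check: AVC at Q = 7 is €35 ≤ P, so revenue covers variable cost.
Profit = P·Q − TC = 91·7 − 427 = €210.

Produce at Q = 7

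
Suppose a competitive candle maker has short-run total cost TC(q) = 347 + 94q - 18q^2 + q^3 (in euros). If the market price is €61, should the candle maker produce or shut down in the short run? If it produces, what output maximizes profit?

From TC, MC = TC'(q) = 94 - 36q + 3q^2 and AVC = VC/q = 94 - 18q + q^2.
AVC hits its minimum where MC = AVC, at q = 9, giving min AVC = 94 - 18·9 + 9^2 = €13.
Since P = €61 ≥ min AVC = €13, price covers variable cost and the firm should produce.
Solving P = MC: 33 - 36q + 3q^2 = 0 ⇒ q = 1 or 11. On the upward-sloping branch, q* = 11.
Check: AVC at q = 11 is €17 ≤ P, so revenue covers variable cost.
Profit = P·q − TC = 61·11 − 534 = €137.

Produce at q = 11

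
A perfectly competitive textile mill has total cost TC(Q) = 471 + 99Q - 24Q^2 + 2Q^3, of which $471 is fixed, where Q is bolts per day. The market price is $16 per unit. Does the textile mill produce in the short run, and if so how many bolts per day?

Strip out fixed cost: VC = 99Q - 24Q^2 + 2Q^3. Then AVC = 99 - 24Q + 2Q^2 and MC = 99 - 48Q + 6Q^2.
AVC hits its minimum where MC = AVC, at Q = 6, giving min AVC = 99 - 24·6 + 2·6^2 = $27.
P = $16 lies below min AVC = $27; no output level covers variable cost.
Shutting down limits the loss to fixed cost, $471.

Shut down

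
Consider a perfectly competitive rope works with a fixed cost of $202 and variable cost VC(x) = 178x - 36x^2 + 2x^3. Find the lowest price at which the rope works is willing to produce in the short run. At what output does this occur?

$16 per unit, at x = 9

Short-run supply begins at min AVC. From VC = 178x - 36x^2 + 2x^3, AVC = 178 - 36x + 2x^2.
At the minimum of AVC, MC = AVC. MC = 178 - 72x + 6x^2; setting MC = AVC gives 4x^2 - 36x = 0, so x = 9. min AVC = 16.
For P < $16 the firm produces nothing.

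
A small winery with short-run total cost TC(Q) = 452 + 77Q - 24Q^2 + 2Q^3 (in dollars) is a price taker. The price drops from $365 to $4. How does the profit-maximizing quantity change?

MC = 77 - 48Q + 6Q^2; the shutdown threshold is min AVC = $5 (at Q = 6).
At P = $365 ≥ min AVC, set P = MC on the rising branch: Q = 12.
At P = $4 < min AVC = $5, price no longer covers variable cost at any output, so the firm shuts down: Q = 0.

Output falls from 12 to 0 (the firm shuts down)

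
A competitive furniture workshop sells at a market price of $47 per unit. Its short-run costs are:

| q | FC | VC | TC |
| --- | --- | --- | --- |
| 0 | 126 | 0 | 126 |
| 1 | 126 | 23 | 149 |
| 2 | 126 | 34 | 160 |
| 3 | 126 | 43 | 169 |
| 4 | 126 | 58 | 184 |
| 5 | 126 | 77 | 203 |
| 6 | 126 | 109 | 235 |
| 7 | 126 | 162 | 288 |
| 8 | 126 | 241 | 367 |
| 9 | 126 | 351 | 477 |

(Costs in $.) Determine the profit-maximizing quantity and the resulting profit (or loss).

Tabulate TR − TC: q=0: -126; q=1: -102; q=2: -66; q=3: -28; q=4: 4; q=5: 32; q=6: 47; q=7: 41; q=8: 9; q=9: -54.
Profit is maximized at q = 6. AVC there is 109/6 = $18.17 ≤ P, so producing beats shutting down (which would give -$126).

q = 6; profit = $47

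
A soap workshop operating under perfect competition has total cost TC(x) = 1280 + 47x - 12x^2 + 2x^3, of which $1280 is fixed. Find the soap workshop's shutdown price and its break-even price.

Shutdown price = $29; break-even price = $239

Shutdown price = min AVC. AVC = 47 - 12x + 2x^2, with vertex at x = 3 and minimum $29.
ATC = 1280/x + 47 - 12x + 2x^2. Setting dATC/dx = −1280/x^2 − 12 + 4x = 0 gives x = 8 (since 4·8^3 − 12·8^2 = 1280).
min ATC = 1280/8 + 47 − 12·8 + 2·8^2 = $239. That is the break-even price.
Between these two prices the firm operates at a loss; above $239 it earns a profit.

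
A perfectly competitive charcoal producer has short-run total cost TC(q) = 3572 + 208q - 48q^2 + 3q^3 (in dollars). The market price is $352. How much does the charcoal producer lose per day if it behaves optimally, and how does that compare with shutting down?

AVC = 208 - 48q + 3q^2 has its minimum $16 at q = 8; price $352 clears that bar, so the firm operates.
With MC = 208 - 96q + 9q^2, P = MC on the upward-sloping part at q* = 12.
TR = 352·12 = 4224. TC = 3572 + 768 = 4340. Profit = 4224 − 4340 = -$116.
By producing, the firm covers all variable cost plus $3456 of fixed cost; shutting down would lose the full $3572.

Profit = -$116 at q = 12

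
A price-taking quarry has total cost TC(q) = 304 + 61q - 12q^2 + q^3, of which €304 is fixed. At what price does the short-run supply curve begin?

€25 per unit

The firm shuts down when price falls below the minimum of average variable cost. AVC = VC/q = 61 - 12q + q^2.
dAVC/dq = -12 + 2q = 0 gives q = 6. min AVC = 61 - 12·6 + 6^2 = 25.
So the shutdown price is €25.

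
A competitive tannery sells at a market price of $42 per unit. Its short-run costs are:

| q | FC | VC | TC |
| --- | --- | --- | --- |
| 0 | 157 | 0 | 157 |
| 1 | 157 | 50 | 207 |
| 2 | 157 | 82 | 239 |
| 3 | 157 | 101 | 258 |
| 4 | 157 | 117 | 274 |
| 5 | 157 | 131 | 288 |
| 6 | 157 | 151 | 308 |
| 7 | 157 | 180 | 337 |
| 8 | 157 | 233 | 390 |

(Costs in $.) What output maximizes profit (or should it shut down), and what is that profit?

q = 7; profit = -$43

Profit at each row (π = 42q − TC): q=0: -157; q=1: -165; q=2: -155; q=3: -132; q=4: -106; q=5: -78; q=6: -56; q=7: -43; q=8: -54.
Profit is maximized at q = 7. AVC there is 180/7 = $25.71 ≤ P, so producing beats shutting down (which would give -$157).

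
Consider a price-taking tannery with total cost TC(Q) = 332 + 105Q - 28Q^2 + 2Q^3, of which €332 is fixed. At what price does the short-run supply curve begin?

€7 per unit

The firm shuts down when price falls below the minimum of average variable cost. AVC = VC/Q = 105 - 28Q + 2Q^2.
dAVC/dQ = -28 + 4Q = 0 gives Q = 7. min AVC = 105 - 28·7 + 2·7^2 = 7.
For P < €7 the firm produces nothing.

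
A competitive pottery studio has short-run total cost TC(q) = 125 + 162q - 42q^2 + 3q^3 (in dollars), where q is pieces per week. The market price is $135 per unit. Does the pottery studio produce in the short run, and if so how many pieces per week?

Produce at q = 9

Strip out fixed cost: VC = 162q - 42q^2 + 3q^3. Then AVC = 162 - 42q + 3q^2 and MC = 162 - 84q + 9q^2.
The AVC parabola has its vertex at q = 42/6 = 7, where AVC = 162 - 42·7 + 3·7^2 = $15.
Since P = $135 ≥ min AVC = $15, price covers variable cost and the firm should produce.
P = MC gives 27 - 84q + 9q^2 = 0, with roots 1/3 and 9. Take the larger (rising MC): q* = 9.
Check: AVC at q = 9 is $27 ≤ P, so revenue covers variable cost.
Profit = P·q − TC = 135·9 − 368 = $847.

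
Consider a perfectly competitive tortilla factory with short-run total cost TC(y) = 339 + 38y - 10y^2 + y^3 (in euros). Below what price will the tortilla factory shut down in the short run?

€13 per unit

Short-run supply begins at min AVC. From VC = 38y - 10y^2 + y^3, AVC = 38 - 10y + y^2.
dAVC/dy = -10 + 2y = 0 gives y = 5. min AVC = 38 - 10·5 + 5^2 = 13.
The firm shuts down for any P below €13.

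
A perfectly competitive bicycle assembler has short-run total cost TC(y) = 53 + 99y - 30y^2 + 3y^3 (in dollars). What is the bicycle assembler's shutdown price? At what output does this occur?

$24 per unit, at y = 5

The firm shuts down when price falls below the minimum of average variable cost. AVC = VC/y = 99 - 30y + 3y^2.
dAVC/dy = -30 + 6y = 0 gives y = 5. min AVC = 99 - 30·5 + 3·5^2 = 24.
The firm shuts down for any P below $24.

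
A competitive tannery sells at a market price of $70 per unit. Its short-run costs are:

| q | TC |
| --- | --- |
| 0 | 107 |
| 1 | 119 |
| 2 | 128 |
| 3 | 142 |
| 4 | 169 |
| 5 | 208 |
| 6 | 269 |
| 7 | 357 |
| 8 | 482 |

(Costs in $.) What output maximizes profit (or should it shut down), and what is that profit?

q = 6; profit = $151

Profit at each row (π = 70q − TC): q=0: -107; q=1: -49; q=2: 12; q=3: 68; q=4: 111; q=5: 142; q=6: 151; q=7: 133; q=8: 78.
Profit is maximized at q = 6. AVC there is 162/6 = $27 ≤ P, so producing beats shutting down (which would give -$107).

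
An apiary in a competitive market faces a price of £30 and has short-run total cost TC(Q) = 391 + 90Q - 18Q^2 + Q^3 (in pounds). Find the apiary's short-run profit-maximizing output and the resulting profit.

Profit = -£191 at Q = 10

AVC = 90 - 18Q + Q^2; min AVC = £9 at Q = 9. Since P = £30 ≥ min AVC, the firm produces.
MC = 90 - 36Q + 3Q^2. Setting P = MC and taking the root on the rising branch gives Q* = 10.
TR = 30·10 = 300. TC = 391 + 100 = 491. Profit = 300 − 491 = -£191.
By producing, the firm covers all variable cost plus £200 of fixed cost; shutting down would lose the full £391.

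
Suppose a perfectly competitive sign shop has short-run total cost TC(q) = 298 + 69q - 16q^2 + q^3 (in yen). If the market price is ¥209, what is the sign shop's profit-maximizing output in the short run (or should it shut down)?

Strip out fixed cost: VC = 69q - 16q^2 + q^3. Then AVC = 69 - 16q + q^2 and MC = 69 - 32q + 3q^2.
The AVC parabola has its vertex at q = 16/2 = 8, where AVC = 69 - 16·8 + 8^2 = ¥5.
Since P = ¥209 ≥ min AVC = ¥5, price covers variable cost and the firm should produce.
P = MC gives -140 - 32q + 3q^2 = 0, with roots -10/3 and 14. Take the larger (rising MC): q* = 14.
Check: AVC at q = 14 is ¥41 ≤ P, so revenue covers variable cost.
Profit = P·q − TC = 209·14 − 872 = ¥2054.

Produce at q = 14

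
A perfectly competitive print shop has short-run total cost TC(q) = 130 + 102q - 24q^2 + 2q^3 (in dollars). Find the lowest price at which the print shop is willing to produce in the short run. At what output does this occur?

$30 per unit, at q = 6

The firm shuts down when price falls below the minimum of average variable cost. AVC = VC/q = 102 - 24q + 2q^2.
At the minimum of AVC, MC = AVC. MC = 102 - 48q + 6q^2; setting MC = AVC gives 4q^2 - 24q = 0, so q = 6. min AVC = 30.
The firm shuts down for any P below $30.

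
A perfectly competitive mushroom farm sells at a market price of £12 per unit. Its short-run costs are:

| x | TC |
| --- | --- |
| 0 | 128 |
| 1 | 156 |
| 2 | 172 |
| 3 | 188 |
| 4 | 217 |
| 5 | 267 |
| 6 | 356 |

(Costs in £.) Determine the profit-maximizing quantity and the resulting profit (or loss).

x = 0 (shut down); profit = -£128

Profit at each row (π = 12x − TC): x=0: -128; x=1: -144; x=2: -148; x=3: -152; x=4: -169; x=5: -207; x=6: -284.
Profit is highest at x = 0. Equivalently, the lowest AVC in the table is 60/3 ≈ £20 at x = 3, and P = £12 falls below it — price never covers variable cost, so the firm shuts down and loses only its fixed cost.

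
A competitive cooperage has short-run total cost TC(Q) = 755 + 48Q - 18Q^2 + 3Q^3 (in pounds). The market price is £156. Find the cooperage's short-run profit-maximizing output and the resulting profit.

AVC = 48 - 18Q + 3Q^2; min AVC = £21 at Q = 3. Since P = £156 ≥ min AVC, the firm produces.
MC = 48 - 36Q + 9Q^2. Setting P = MC and taking the root on the rising branch gives Q* = 6.
TR = 156·6 = 936. TC = 755 + 288 = 1043. Profit = 936 − 1043 = -£107.
That loss of £107 beats the £755 the firm would lose by shutting down; producing recovers £648 of fixed cost.

Profit = -£107 at Q = 6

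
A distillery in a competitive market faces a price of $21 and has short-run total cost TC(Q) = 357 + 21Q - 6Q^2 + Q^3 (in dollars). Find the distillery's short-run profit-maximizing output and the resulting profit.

Profit = -$325 at Q = 4

AVC = 21 - 6Q + Q^2 has its minimum $12 at Q = 3; price $21 clears that bar, so the firm operates.
With MC = 21 - 12Q + 3Q^2, P = MC on the upward-sloping part at Q* = 4.
TR = 21·4 = 84. TC = 357 + 52 = 409. Profit = 84 − 409 = -$325.
Shutting down would mean losing the fixed cost of $357, so operating at a loss of $325 is better by $32.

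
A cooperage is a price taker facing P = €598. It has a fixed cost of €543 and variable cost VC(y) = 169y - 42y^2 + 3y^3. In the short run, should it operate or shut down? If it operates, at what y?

Strip out fixed cost: VC = 169y - 42y^2 + 3y^3. Then AVC = 169 - 42y + 3y^2 and MC = 169 - 84y + 9y^2.
The AVC parabola has its vertex at y = 42/6 = 7, where AVC = 169 - 42·7 + 3·7^2 = €22.
P = €598 exceeds min AVC = €22, so the firm stays open.
Solving P = MC: -429 - 84y + 9y^2 = 0 ⇒ y = -11/3 or 13. On the upward-sloping branch, y* = 13.
Check: AVC at y = 13 is €130 ≤ P, so revenue covers variable cost.
Profit = P·y − TC = 598·13 − 2233 = €5541.

Produce at y = 13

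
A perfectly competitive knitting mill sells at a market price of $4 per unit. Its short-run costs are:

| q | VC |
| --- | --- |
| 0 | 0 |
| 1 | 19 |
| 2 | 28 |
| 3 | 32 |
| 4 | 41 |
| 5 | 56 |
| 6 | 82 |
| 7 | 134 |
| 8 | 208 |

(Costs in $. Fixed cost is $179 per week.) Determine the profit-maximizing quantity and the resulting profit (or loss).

q = 0 (shut down); profit = -$179

Profit at each row (π = 4q − TC): q=0: -179; q=1: -194; q=2: -199; q=3: -199; q=4: -204; q=5: -215; q=6: -237; q=7: -285; q=8: -355.
Profit is highest at q = 0. Equivalently, the lowest AVC in the table is 41/4 ≈ $10.25 at q = 4, and P = $4 falls below it — price never covers variable cost, so the firm shuts down and loses only its fixed cost.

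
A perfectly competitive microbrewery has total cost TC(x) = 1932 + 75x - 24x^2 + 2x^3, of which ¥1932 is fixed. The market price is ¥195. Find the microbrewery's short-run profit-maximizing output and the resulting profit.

AVC = 75 - 24x + 2x^2 has its minimum ¥3 at x = 6; price ¥195 clears that bar, so the firm operates.
With MC = 75 - 48x + 6x^2, P = MC on the upward-sloping part at x* = 10.
TR = 195·10 = 1950. TC = 1932 + 350 = 2282. Profit = 1950 − 2282 = -¥332.
Shutting down would mean losing the fixed cost of ¥1932, so operating at a loss of ¥332 is better by ¥1600.

Profit = -¥332 at x = 10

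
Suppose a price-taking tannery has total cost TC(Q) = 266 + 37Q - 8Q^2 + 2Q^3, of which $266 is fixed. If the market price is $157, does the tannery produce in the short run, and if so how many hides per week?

Produce at Q = 6

Strip out fixed cost: VC = 37Q - 8Q^2 + 2Q^3. Then AVC = 37 - 8Q + 2Q^2 and MC = 37 - 16Q + 6Q^2.
AVC hits its minimum where MC = AVC, at Q = 2, giving min AVC = 37 - 8·2 + 2·2^2 = $29.
P = $157 exceeds min AVC = $29, so the firm stays open.
P = MC gives -120 - 16Q + 6Q^2 = 0, with roots -10/3 and 6. Take the larger (rising MC): Q* = 6.
Check: AVC at Q = 6 is $61 ≤ P, so revenue covers variable cost.
Profit = P·Q − TC = 157·6 − 632 = $310.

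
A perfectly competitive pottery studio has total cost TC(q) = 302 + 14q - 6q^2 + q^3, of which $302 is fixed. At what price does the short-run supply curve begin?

$5 per unit

Short-run supply begins at min AVC. From VC = 14q - 6q^2 + q^3, AVC = 14 - 6q + q^2.
At the minimum of AVC, MC = AVC. MC = 14 - 12q + 3q^2; setting MC = AVC gives 2q^2 - 6q = 0, so q = 3. min AVC = 5.
For P < $5 the firm produces nothing.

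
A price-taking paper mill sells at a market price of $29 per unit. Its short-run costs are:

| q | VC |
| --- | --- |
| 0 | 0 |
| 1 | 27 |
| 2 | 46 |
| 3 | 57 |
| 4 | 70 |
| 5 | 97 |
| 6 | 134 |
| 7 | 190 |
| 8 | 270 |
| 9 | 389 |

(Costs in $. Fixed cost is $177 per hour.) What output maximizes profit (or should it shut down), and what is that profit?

q = 5; profit = -$129

Compute π = P·q − TC at each output: q=0: -177; q=1: -175; q=2: -165; q=3: -147; q=4: -131; q=5: -129; q=6: -137; q=7: -164; q=8: -215; q=9: -305.
Profit is maximized at q = 5. AVC there is 97/5 = $19.40 ≤ P, so producing beats shutting down (which would give -$177).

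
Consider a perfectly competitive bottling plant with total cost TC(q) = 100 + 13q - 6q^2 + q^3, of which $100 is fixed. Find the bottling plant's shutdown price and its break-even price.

AVC = 13 - 6q + q^2; minimized at q = 3, giving min AVC = $4. That is the shutdown price.
ATC = 100/q + 13 - 6q + q^2. Setting dATC/dq = −100/q^2 − 6 + 2q = 0 gives q = 5 (since 2·5^3 − 6·5^2 = 100).
min ATC = 100/5 + 13 − 6·5 + 5^2 = $28. That is the break-even price.
Between these two prices the firm operates at a loss; above $28 it earns a profit.

Shutdown price = $4; break-even price = $28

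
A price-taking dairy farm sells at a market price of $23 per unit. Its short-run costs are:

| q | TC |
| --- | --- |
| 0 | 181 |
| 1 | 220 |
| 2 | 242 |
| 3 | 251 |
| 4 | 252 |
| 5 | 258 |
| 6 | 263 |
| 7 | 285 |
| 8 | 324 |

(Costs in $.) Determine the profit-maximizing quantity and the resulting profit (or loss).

q = 7; profit = -$124

Tabulate TR − TC: q=0: -181; q=1: -197; q=2: -196; q=3: -182; q=4: -160; q=5: -143; q=6: -125; q=7: -124; q=8: -140.
Profit is maximized at q = 7. AVC there is 104/7 = $14.86 ≤ P, so producing beats shutting down (which would give -$181).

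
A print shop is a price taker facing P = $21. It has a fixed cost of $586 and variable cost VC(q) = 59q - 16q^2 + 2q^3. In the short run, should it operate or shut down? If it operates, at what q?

Shut down

From TC, MC = TC'(q) = 59 - 32q + 6q^2 and AVC = VC/q = 59 - 16q + 2q^2.
AVC is minimized where dAVC/dq = -16 + 4q = 0, at q = 4; min AVC = 59 - 16·4 + 2·4^2 = $27.
Since P = $21 < min AVC = $27, price fails to cover variable cost at any output.
Best response: produce nothing and absorb the $586 fixed cost.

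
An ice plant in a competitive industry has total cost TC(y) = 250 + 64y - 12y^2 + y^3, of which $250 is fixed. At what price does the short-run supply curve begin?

$28 per unit

The shutdown price is the minimum of AVC. VC = 64y - 12y^2 + y^3, so AVC = 64 - 12y + y^2.
dAVC/dy = -12 + 2y = 0 gives y = 6. min AVC = 64 - 12·6 + 6^2 = 28.
So the shutdown price is $28.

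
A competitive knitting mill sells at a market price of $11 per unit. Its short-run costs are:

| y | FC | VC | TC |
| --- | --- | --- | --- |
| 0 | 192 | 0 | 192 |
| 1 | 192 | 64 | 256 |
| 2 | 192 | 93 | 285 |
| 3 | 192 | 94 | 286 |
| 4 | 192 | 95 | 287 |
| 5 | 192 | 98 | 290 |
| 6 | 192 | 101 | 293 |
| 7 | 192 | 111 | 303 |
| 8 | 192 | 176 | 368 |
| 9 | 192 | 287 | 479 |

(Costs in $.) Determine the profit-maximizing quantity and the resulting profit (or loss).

Profit at each row (π = 11y − TC): y=0: -192; y=1: -245; y=2: -263; y=3: -253; y=4: -243; y=5: -235; y=6: -227; y=7: -226; y=8: -280; y=9: -380.
Profit is highest at y = 0. Equivalently, the lowest AVC in the table is 111/7 ≈ $15.86 at y = 7, and P = $11 falls below it — price never covers variable cost, so the firm shuts down and loses only its fixed cost.

y = 0 (shut down); profit = -$192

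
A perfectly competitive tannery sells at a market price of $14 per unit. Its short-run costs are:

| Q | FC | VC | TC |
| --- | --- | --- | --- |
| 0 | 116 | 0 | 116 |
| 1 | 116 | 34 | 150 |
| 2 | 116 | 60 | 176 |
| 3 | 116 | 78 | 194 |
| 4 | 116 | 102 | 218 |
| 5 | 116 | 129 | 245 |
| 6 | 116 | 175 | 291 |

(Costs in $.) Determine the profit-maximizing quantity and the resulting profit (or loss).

Tabulate TR − TC: Q=0: -116; Q=1: -136; Q=2: -148; Q=3: -152; Q=4: -162; Q=5: -175; Q=6: -207.
Profit is highest at Q = 0. Equivalently, the lowest AVC in the table is 102/4 ≈ $25.50 at Q = 4, and P = $14 falls below it — price never covers variable cost, so the firm shuts down and loses only its fixed cost.

Q = 0 (shut down); profit = -$116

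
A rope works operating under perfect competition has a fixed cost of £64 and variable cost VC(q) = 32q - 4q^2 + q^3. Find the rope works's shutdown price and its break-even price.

Shutdown price = min AVC. AVC = 32 - 4q + q^2, with vertex at q = 2 and minimum £28.
ATC = 64/q + 32 - 4q + q^2. Setting dATC/dq = −64/q^2 − 4 + 2q = 0 gives q = 4 (since 2·4^3 − 4·4^2 = 64).
min ATC = 64/4 + 32 − 4·4 + 4^2 = £48. That is the break-even price.
Between these two prices the firm operates at a loss; above £48 it earns a profit.

Shutdown price = £28; break-even price = £48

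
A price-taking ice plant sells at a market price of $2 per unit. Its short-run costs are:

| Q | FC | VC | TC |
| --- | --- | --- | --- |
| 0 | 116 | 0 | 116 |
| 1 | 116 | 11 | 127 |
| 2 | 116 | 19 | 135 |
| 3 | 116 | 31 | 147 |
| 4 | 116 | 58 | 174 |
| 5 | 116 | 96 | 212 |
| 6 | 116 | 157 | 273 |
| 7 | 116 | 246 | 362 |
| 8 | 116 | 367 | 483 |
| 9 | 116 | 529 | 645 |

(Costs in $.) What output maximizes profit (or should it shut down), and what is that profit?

Q = 0 (shut down); profit = -$116

Compute π = P·Q − TC at each output: Q=0: -116; Q=1: -125; Q=2: -131; Q=3: -141; Q=4: -166; Q=5: -202; Q=6: -261; Q=7: -348; Q=8: -467; Q=9: -627.
Profit is highest at Q = 0. Equivalently, the lowest AVC in the table is 19/2 ≈ $9.50 at Q = 2, and P = $2 falls below it — price never covers variable cost, so the firm shuts down and loses only its fixed cost.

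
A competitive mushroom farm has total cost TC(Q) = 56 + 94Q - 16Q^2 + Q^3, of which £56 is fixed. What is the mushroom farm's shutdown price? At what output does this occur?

£30 per unit, at Q = 8

Short-run supply begins at min AVC. From VC = 94Q - 16Q^2 + Q^3, AVC = 94 - 16Q + Q^2.
dAVC/dQ = -16 + 2Q = 0 gives Q = 8. min AVC = 94 - 16·8 + 8^2 = 30.
For P < £30 the firm produces nothing.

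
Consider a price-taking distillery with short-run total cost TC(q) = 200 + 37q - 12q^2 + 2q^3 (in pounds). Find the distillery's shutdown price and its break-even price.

Shutdown price = £19; break-even price = £67

Shutdown price = min AVC. AVC = 37 - 12q + 2q^2, with vertex at q = 3 and minimum £19.
ATC = 200/q + 37 - 12q + 2q^2. Setting dATC/dq = −200/q^2 − 12 + 4q = 0 gives q = 5 (since 4·5^3 − 12·5^2 = 200).
min ATC = 200/5 + 37 − 12·5 + 2·5^2 = £67. That is the break-even price.
For £19 ≤ P < £67 the firm produces at a loss; below £19 it shuts down.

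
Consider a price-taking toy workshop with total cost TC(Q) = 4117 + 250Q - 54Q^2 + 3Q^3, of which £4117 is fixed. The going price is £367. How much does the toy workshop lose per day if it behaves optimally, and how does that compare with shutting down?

Profit = -£61 at Q = 13

AVC = 250 - 54Q + 3Q^2; min AVC = £7 at Q = 9. Since P = £367 ≥ min AVC, the firm produces.
With MC = 250 - 108Q + 9Q^2, P = MC on the upward-sloping part at Q* = 13.
TR = 367·13 = 4771. TC = 4117 + 715 = 4832. Profit = 4771 − 4832 = -£61.
Shutting down would mean losing the fixed cost of £4117, so operating at a loss of £61 is better by £4056.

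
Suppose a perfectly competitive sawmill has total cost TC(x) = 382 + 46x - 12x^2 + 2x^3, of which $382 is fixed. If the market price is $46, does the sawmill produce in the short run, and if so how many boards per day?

Strip out fixed cost: VC = 46x - 12x^2 + 2x^3. Then AVC = 46 - 12x + 2x^2 and MC = 46 - 24x + 6x^2.
The AVC parabola has its vertex at x = 12/4 = 3, where AVC = 46 - 12·3 + 2·3^2 = $28.
P = $46 exceeds min AVC = $28, so the firm stays open.
Solving P = MC: -24x + 6x^2 = 0 ⇒ x = 0 or 4. On the upward-sloping branch, x* = 4.
Check: AVC at x = 4 is $30 ≤ P, so revenue covers variable cost.
Profit = P·x − TC = 46·4 − 502 = -$318, a loss, but smaller than the $382 fixed cost the firm would lose by shutting down.

Produce at x = 4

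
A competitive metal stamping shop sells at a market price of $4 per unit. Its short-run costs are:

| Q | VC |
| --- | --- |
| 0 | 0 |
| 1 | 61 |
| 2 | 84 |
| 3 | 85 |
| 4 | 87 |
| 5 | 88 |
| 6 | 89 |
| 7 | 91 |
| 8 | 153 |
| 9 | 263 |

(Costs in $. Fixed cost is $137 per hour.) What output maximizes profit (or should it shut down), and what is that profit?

Q = 0 (shut down); profit = -$137

Compute π = P·Q − TC at each output: Q=0: -137; Q=1: -194; Q=2: -213; Q=3: -210; Q=4: -208; Q=5: -205; Q=6: -202; Q=7: -200; Q=8: -258; Q=9: -364.
Profit is highest at Q = 0. Equivalently, the lowest AVC in the table is 91/7 ≈ $13 at Q = 7, and P = $4 falls below it — price never covers variable cost, so the firm shuts down and loses only its fixed cost.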